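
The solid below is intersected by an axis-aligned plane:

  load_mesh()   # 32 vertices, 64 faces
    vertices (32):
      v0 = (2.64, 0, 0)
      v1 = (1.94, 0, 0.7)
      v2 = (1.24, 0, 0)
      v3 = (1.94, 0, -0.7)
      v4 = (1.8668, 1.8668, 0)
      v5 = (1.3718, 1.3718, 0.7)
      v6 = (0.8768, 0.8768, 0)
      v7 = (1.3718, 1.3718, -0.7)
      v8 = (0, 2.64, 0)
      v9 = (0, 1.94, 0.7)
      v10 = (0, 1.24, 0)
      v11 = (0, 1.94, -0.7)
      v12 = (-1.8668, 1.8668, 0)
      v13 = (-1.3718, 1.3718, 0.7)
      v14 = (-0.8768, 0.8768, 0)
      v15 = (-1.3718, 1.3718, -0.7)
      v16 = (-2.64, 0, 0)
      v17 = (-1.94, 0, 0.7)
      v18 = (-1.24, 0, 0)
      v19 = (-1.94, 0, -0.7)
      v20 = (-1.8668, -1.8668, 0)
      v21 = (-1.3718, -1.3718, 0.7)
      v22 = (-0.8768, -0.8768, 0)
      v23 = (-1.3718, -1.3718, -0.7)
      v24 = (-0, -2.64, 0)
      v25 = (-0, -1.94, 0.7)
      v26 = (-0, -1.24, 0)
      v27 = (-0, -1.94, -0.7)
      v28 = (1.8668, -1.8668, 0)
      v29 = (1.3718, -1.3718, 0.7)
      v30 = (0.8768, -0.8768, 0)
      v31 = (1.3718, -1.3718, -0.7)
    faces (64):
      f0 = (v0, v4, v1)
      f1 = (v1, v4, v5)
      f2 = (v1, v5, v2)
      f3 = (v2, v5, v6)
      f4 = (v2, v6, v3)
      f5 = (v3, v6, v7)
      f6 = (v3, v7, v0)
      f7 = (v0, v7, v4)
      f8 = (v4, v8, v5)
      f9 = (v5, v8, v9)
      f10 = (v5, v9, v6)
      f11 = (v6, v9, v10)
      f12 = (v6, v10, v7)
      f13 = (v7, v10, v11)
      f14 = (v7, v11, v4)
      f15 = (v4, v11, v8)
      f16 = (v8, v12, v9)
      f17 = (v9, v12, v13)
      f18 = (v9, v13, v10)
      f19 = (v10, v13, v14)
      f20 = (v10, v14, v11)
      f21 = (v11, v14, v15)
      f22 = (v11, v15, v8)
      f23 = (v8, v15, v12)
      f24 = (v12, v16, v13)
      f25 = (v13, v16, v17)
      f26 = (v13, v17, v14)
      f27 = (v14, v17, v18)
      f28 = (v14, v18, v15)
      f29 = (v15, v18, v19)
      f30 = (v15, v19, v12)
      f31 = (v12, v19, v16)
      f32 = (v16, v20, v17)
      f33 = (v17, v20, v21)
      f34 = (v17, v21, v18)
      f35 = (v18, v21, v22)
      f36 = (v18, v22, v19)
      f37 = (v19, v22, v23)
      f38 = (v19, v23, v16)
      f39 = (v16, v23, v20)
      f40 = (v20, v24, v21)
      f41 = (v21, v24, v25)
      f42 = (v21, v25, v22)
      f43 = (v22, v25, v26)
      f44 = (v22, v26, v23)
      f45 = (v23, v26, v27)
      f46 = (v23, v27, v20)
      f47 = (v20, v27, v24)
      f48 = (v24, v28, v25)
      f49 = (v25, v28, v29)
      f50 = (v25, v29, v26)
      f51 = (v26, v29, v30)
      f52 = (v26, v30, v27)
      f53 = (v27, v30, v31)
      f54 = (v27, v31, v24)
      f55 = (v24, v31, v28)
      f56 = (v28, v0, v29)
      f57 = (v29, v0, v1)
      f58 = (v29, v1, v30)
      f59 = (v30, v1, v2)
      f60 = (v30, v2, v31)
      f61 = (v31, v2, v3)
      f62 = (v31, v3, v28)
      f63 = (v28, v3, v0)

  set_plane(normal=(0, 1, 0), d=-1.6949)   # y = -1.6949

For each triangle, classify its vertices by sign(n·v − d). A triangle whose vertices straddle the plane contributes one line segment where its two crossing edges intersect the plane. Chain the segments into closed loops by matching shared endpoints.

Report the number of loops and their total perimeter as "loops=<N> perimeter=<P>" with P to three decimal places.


loops=1 perimeter=8.713

Straddling triangles (18 of 64):
  (v16,v20,v17) [+-+] → (-1.938, -1.6949, 0)–(-1.87354, -1.6949, 0.0644579)  len=0.0912
  (v17,v20,v21) [+-+] → (-1.87354, -1.6949, 0.0644579)–(-1.6949, -1.6949, 0.243091)  len=0.2526
  (v16,v23,v20) [++-] → (-1.6949, -1.6949, -0.243091)–(-1.938, -1.6949, 0)  len=0.3438
  (v20,v24,v21) [--+] → (-1.02231, -1.6949, 0.521661)–(-1.6949, -1.6949, 0.243091)  len=0.7280
  (v21,v24,v25) [+--] → (-1.02231, -1.6949, 0.521661)–(-0.591743, -1.6949, 0.7)  len=0.4660
  (v21,v25,v22) [+-+] → (-0.591743, -1.6949, 0.7)–(-0.202129, -1.6949, 0.538629)  len=0.4217
  (v22,v25,v26) [+-+] → (-0.202129, -1.6949, 0.538629)–(0, -1.6949, 0.4549)  len=0.2188
  (v23,v26,v27) [++-] → (0, -1.6949, -0.4549)–(-0.591743, -1.6949, -0.7)  len=0.6405
  (v23,v27,v20) [+--] → (-0.591743, -1.6949, -0.7)–(-1.6949, -1.6949, -0.243091)  len=1.1940
  (v25,v28,v29) [--+] → (1.6949, -1.6949, 0.243091)–(0.591743, -1.6949, 0.7)  len=1.1940
  (v25,v29,v26) [-++] → (0.591743, -1.6949, 0.7)–(0, -1.6949, 0.4549)  len=0.6405
  (v26,v30,v27) [++-] → (0.202129, -1.6949, -0.538629)–(0, -1.6949, -0.4549)  len=0.2188
  (v27,v30,v31) [-++] → (0.202129, -1.6949, -0.538629)–(0.591743, -1.6949, -0.7)  len=0.4217
  (v27,v31,v24) [-+-] → (0.591743, -1.6949, -0.7)–(1.02231, -1.6949, -0.521661)  len=0.4660
  (v24,v31,v28) [-+-] → (1.02231, -1.6949, -0.521661)–(1.6949, -1.6949, -0.243091)  len=0.7280
  (v28,v0,v29) [-++] → (1.938, -1.6949, 0)–(1.6949, -1.6949, 0.243091)  len=0.3438
  (v31,v3,v28) [++-] → (1.87354, -1.6949, -0.0644579)–(1.6949, -1.6949, -0.243091)  len=0.2526
  (v28,v3,v0) [-++] → (1.87354, -1.6949, -0.0644579)–(1.938, -1.6949, 0)  len=0.0912

Chained into 1 loop(s):
  loop 1: 18 segments, perimeter = 8.7133
Total perimeter = 8.713


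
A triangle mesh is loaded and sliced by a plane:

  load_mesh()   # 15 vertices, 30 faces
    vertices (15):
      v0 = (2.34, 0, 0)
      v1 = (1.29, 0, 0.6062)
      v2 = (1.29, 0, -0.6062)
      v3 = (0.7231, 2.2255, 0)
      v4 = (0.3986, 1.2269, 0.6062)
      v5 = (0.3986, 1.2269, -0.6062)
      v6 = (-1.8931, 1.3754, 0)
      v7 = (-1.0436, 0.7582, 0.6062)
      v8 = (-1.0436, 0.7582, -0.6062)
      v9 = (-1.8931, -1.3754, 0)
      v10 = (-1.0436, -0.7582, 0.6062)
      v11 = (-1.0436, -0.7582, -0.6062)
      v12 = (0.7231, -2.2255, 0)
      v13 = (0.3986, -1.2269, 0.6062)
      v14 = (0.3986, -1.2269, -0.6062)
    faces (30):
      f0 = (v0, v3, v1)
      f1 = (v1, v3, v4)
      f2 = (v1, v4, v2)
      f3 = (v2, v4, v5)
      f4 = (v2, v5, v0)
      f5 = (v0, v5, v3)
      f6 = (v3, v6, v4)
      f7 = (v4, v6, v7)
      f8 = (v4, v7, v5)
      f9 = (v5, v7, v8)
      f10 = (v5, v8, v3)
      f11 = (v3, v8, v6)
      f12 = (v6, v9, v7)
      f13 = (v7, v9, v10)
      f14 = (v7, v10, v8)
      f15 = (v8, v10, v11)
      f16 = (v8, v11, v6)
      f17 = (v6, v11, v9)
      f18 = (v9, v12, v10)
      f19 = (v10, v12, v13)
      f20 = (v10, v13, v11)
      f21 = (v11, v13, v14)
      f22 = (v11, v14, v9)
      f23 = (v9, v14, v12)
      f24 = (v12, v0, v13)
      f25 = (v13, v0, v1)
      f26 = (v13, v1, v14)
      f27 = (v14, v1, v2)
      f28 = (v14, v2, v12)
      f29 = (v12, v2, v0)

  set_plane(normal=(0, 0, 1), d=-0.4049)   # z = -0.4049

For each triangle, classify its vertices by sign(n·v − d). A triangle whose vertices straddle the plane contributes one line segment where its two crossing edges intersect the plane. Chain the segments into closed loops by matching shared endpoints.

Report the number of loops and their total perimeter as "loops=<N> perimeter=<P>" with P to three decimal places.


Straddling triangles (20 of 30):
  (v1,v4,v2) [++-] → (1.142, 0.203707, -0.4049)–(1.29, 0, -0.4049)  len=0.2518
  (v2,v4,v5) [-+-] → (1.142, 0.203707, -0.4049)–(0.3986, 1.2269, -0.4049)  len=1.2647
  (v2,v5,v0) [--+] → (1.04328, 0.819485, -0.4049)–(1.63867, 0, -0.4049)  len=1.0129
  (v0,v5,v3) [+-+] → (1.04328, 0.819485, -0.4049)–(0.506356, 1.5585, -0.4049)  len=0.9135
  (v4,v7,v5) [++-] → (0.159145, 1.14908, -0.4049)–(0.3986, 1.2269, -0.4049)  len=0.2518
  (v5,v7,v8) [-+-] → (0.159145, 1.14908, -0.4049)–(-1.0436, 0.7582, -0.4049)  len=1.2647
  (v5,v8,v3) [--+] → (-0.456934, 1.24544, -0.4049)–(0.506356, 1.5585, -0.4049)  len=1.0129
  (v3,v8,v6) [+-+] → (-0.456934, 1.24544, -0.4049)–(-1.32569, 0.963153, -0.4049)  len=0.9135
  (v7,v10,v8) [++-] → (-1.0436, 0.506426, -0.4049)–(-1.0436, 0.7582, -0.4049)  len=0.2518
  (v8,v10,v11) [-+-] → (-1.0436, 0.506426, -0.4049)–(-1.0436, -0.7582, -0.4049)  len=1.2646
  (v8,v11,v6) [--+] → (-1.32569, -0.0496984, -0.4049)–(-1.32569, 0.963153, -0.4049)  len=1.0129
  (v6,v11,v9) [+-+] → (-1.32569, -0.0496984, -0.4049)–(-1.32569, -0.963153, -0.4049)  len=0.9135
  (v10,v13,v11) [++-] → (-0.804145, -0.83602, -0.4049)–(-1.0436, -0.7582, -0.4049)  len=0.2518
  (v11,v13,v14) [-+-] → (-0.804145, -0.83602, -0.4049)–(0.3986, -1.2269, -0.4049)  len=1.2647
  (v11,v14,v9) [--+] → (-0.362402, -1.27621, -0.4049)–(-1.32569, -0.963153, -0.4049)  len=1.0129
  (v9,v14,v12) [+-+] → (-0.362402, -1.27621, -0.4049)–(0.506356, -1.5585, -0.4049)  len=0.9135
  (v13,v1,v14) [++-] → (0.546603, -1.02319, -0.4049)–(0.3986, -1.2269, -0.4049)  len=0.2518
  (v14,v1,v2) [-+-] → (0.546603, -1.02319, -0.4049)–(1.29, 0, -0.4049)  len=1.2647
  (v14,v2,v12) [--+] → (1.10175, -0.739019, -0.4049)–(0.506356, -1.5585, -0.4049)  len=1.0129
  (v12,v2,v0) [+-+] → (1.10175, -0.739019, -0.4049)–(1.63867, 0, -0.4049)  len=0.9135

Chained into 2 loop(s):
  loop 1: 10 segments, perimeter = 7.5824
  loop 2: 10 segments, perimeter = 9.6318
Total perimeter = 17.214

loops=2 perimeter=17.214


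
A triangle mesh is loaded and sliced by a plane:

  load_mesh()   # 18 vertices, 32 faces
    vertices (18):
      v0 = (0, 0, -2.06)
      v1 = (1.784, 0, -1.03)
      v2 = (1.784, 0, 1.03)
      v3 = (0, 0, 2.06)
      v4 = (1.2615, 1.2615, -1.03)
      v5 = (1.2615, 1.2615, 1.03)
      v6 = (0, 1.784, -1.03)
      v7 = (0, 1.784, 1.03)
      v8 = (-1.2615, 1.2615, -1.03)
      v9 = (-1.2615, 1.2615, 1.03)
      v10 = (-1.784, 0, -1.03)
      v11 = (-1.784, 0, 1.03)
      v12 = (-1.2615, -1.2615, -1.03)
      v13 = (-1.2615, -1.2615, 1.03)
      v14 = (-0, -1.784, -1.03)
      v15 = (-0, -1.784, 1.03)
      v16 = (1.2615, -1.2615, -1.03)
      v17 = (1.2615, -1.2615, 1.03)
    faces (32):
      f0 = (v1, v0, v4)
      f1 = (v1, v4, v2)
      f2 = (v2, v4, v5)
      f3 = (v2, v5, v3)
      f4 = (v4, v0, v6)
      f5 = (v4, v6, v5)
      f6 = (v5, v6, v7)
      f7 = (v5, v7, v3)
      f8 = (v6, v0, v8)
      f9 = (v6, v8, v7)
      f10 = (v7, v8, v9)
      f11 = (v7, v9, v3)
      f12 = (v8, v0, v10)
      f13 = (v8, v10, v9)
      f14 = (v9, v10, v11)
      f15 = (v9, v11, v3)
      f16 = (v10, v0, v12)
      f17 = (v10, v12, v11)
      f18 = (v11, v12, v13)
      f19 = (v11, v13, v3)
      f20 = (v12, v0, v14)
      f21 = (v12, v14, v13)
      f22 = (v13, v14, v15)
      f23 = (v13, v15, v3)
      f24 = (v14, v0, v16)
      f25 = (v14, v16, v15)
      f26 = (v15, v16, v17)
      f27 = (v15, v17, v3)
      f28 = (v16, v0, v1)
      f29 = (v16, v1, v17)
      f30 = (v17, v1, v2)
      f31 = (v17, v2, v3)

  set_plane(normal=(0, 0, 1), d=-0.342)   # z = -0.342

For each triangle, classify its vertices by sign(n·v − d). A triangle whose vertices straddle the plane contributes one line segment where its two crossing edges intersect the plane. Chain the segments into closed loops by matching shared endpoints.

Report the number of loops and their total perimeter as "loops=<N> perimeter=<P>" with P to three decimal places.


loops=1 perimeter=10.923

Straddling triangles (16 of 32):
  (v1,v4,v2) [--+] → (1.436, 0.840183, -0.342)–(1.784, 0, -0.342)  len=0.9094
  (v2,v4,v5) [+-+] → (1.436, 0.840183, -0.342)–(1.2615, 1.2615, -0.342)  len=0.4560
  (v4,v6,v5) [--+] → (0.421317, 1.6095, -0.342)–(1.2615, 1.2615, -0.342)  len=0.9094
  (v5,v6,v7) [+-+] → (0.421317, 1.6095, -0.342)–(0, 1.784, -0.342)  len=0.4560
  (v6,v8,v7) [--+] → (-0.840183, 1.436, -0.342)–(0, 1.784, -0.342)  len=0.9094
  (v7,v8,v9) [+-+] → (-0.840183, 1.436, -0.342)–(-1.2615, 1.2615, -0.342)  len=0.4560
  (v8,v10,v9) [--+] → (-1.6095, 0.421317, -0.342)–(-1.2615, 1.2615, -0.342)  len=0.9094
  (v9,v10,v11) [+-+] → (-1.6095, 0.421317, -0.342)–(-1.784, 0, -0.342)  len=0.4560
  (v10,v12,v11) [--+] → (-1.436, -0.840183, -0.342)–(-1.784, 0, -0.342)  len=0.9094
  (v11,v12,v13) [+-+] → (-1.436, -0.840183, -0.342)–(-1.2615, -1.2615, -0.342)  len=0.4560
  (v12,v14,v13) [--+] → (-0.421317, -1.6095, -0.342)–(-1.2615, -1.2615, -0.342)  len=0.9094
  (v13,v14,v15) [+-+] → (-0.421317, -1.6095, -0.342)–(0, -1.784, -0.342)  len=0.4560
  (v14,v16,v15) [--+] → (0.840183, -1.436, -0.342)–(0, -1.784, -0.342)  len=0.9094
  (v15,v16,v17) [+-+] → (0.840183, -1.436, -0.342)–(1.2615, -1.2615, -0.342)  len=0.4560
  (v16,v1,v17) [--+] → (1.6095, -0.421317, -0.342)–(1.2615, -1.2615, -0.342)  len=0.9094
  (v17,v1,v2) [+-+] → (1.6095, -0.421317, -0.342)–(1.784, 0, -0.342)  len=0.4560

Chained into 1 loop(s):
  loop 1: 16 segments, perimeter = 10.9234
Total perimeter = 10.923


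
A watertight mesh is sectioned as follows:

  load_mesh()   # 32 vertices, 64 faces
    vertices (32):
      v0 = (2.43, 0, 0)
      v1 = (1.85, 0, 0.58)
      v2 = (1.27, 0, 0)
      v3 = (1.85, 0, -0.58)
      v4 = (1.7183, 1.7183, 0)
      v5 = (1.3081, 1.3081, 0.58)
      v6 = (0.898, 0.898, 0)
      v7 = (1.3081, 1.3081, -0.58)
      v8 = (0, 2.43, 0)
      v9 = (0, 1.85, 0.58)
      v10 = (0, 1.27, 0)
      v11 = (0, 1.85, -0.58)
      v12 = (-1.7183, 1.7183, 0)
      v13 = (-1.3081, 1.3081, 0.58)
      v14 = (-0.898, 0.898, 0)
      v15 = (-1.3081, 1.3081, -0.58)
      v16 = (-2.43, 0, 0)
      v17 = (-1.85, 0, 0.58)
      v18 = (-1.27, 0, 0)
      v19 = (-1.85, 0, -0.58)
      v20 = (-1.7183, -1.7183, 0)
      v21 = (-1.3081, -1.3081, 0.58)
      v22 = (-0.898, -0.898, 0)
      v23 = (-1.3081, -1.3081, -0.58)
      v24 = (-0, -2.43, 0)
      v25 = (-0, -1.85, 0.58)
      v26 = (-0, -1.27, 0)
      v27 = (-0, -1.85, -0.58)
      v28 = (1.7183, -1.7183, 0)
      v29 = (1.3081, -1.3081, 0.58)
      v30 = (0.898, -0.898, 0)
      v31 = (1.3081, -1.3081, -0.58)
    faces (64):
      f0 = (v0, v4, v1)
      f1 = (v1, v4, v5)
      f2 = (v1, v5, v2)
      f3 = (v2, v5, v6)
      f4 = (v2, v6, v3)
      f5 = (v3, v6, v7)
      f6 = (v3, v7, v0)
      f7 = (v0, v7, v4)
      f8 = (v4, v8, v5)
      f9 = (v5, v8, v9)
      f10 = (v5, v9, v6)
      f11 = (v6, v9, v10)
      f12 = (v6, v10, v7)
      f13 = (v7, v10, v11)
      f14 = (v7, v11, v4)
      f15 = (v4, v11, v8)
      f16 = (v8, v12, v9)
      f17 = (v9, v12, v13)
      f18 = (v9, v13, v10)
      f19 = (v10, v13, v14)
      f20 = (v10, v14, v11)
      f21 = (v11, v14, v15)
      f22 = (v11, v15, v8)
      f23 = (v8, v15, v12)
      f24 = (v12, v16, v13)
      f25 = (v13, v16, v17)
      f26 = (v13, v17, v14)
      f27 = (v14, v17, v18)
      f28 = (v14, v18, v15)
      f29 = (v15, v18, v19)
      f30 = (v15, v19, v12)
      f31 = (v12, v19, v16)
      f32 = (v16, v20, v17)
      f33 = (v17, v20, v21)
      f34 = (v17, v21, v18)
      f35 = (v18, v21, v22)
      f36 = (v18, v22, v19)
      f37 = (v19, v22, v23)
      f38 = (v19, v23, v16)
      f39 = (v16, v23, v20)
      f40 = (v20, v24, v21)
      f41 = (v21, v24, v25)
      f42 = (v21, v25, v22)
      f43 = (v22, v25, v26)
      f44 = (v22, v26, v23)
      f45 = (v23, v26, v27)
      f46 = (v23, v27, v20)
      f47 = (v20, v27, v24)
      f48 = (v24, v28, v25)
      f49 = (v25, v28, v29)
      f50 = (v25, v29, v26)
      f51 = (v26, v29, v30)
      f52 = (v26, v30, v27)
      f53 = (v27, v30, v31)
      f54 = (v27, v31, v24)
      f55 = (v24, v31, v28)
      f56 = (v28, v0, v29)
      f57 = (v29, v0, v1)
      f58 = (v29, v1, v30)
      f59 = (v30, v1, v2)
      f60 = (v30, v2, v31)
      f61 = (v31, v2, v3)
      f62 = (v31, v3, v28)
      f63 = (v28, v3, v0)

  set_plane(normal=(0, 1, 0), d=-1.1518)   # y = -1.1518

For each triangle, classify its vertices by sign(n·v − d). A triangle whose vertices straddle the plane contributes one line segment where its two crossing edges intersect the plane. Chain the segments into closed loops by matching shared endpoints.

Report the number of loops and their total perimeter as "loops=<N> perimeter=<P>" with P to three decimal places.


loops=2 perimeter=8.283

Straddling triangles (20 of 64):
  (v16,v20,v17) [+-+] → (-1.95294, -1.1518, 0)–(-1.76172, -1.1518, 0.191218)  len=0.2704
  (v17,v20,v21) [+--] → (-1.76172, -1.1518, 0.191218)–(-1.37285, -1.1518, 0.58)  len=0.5499
  (v17,v21,v18) [+-+] → (-1.37285, -1.1518, 0.58)–(-1.30355, -1.1518, 0.510698)  len=0.0980
  (v18,v21,v22) [+-+] → (-1.30355, -1.1518, 0.510698)–(-1.1518, -1.1518, 0.358947)  len=0.2146
  (v19,v22,v23) [++-] → (-1.1518, -1.1518, -0.358947)–(-1.37285, -1.1518, -0.58)  len=0.3126
  (v19,v23,v16) [+-+] → (-1.37285, -1.1518, -0.58)–(-1.44215, -1.1518, -0.510698)  len=0.0980
  (v16,v23,v20) [+--] → (-1.44215, -1.1518, -0.510698)–(-1.95294, -1.1518, 0)  len=0.7223
  (v21,v25,v22) [--+] → (-0.658596, -1.1518, 0.154626)–(-1.1518, -1.1518, 0.358947)  len=0.5339
  (v22,v25,v26) [+--] → (-0.658596, -1.1518, 0.154626)–(-0.285332, -1.1518, 0)  len=0.4040
  (v22,v26,v23) [+--] → (-0.285332, -1.1518, 0)–(-1.1518, -1.1518, -0.358947)  len=0.9379
  (v26,v29,v30) [--+] → (1.1518, -1.1518, 0.358947)–(0.285332, -1.1518, 0)  len=0.9379
  (v26,v30,v27) [-+-] → (0.285332, -1.1518, 0)–(0.658596, -1.1518, -0.154626)  len=0.4040
  (v27,v30,v31) [-+-] → (0.658596, -1.1518, -0.154626)–(1.1518, -1.1518, -0.358947)  len=0.5339
  (v28,v0,v29) [-+-] → (1.95294, -1.1518, 0)–(1.44215, -1.1518, 0.510698)  len=0.7223
  (v29,v0,v1) [-++] → (1.44215, -1.1518, 0.510698)–(1.37285, -1.1518, 0.58)  len=0.0980
  (v29,v1,v30) [-++] → (1.37285, -1.1518, 0.58)–(1.1518, -1.1518, 0.358947)  len=0.3126
  (v30,v2,v31) [++-] → (1.30355, -1.1518, -0.510698)–(1.1518, -1.1518, -0.358947)  len=0.2146
  (v31,v2,v3) [-++] → (1.30355, -1.1518, -0.510698)–(1.37285, -1.1518, -0.58)  len=0.0980
  (v31,v3,v28) [-+-] → (1.37285, -1.1518, -0.58)–(1.76172, -1.1518, -0.191218)  len=0.5499
  (v28,v3,v0) [-++] → (1.76172, -1.1518, -0.191218)–(1.95294, -1.1518, 0)  len=0.2704

Chained into 2 loop(s):
  loop 1: 10 segments, perimeter = 4.1416
  loop 2: 10 segments, perimeter = 4.1416
Total perimeter = 8.283


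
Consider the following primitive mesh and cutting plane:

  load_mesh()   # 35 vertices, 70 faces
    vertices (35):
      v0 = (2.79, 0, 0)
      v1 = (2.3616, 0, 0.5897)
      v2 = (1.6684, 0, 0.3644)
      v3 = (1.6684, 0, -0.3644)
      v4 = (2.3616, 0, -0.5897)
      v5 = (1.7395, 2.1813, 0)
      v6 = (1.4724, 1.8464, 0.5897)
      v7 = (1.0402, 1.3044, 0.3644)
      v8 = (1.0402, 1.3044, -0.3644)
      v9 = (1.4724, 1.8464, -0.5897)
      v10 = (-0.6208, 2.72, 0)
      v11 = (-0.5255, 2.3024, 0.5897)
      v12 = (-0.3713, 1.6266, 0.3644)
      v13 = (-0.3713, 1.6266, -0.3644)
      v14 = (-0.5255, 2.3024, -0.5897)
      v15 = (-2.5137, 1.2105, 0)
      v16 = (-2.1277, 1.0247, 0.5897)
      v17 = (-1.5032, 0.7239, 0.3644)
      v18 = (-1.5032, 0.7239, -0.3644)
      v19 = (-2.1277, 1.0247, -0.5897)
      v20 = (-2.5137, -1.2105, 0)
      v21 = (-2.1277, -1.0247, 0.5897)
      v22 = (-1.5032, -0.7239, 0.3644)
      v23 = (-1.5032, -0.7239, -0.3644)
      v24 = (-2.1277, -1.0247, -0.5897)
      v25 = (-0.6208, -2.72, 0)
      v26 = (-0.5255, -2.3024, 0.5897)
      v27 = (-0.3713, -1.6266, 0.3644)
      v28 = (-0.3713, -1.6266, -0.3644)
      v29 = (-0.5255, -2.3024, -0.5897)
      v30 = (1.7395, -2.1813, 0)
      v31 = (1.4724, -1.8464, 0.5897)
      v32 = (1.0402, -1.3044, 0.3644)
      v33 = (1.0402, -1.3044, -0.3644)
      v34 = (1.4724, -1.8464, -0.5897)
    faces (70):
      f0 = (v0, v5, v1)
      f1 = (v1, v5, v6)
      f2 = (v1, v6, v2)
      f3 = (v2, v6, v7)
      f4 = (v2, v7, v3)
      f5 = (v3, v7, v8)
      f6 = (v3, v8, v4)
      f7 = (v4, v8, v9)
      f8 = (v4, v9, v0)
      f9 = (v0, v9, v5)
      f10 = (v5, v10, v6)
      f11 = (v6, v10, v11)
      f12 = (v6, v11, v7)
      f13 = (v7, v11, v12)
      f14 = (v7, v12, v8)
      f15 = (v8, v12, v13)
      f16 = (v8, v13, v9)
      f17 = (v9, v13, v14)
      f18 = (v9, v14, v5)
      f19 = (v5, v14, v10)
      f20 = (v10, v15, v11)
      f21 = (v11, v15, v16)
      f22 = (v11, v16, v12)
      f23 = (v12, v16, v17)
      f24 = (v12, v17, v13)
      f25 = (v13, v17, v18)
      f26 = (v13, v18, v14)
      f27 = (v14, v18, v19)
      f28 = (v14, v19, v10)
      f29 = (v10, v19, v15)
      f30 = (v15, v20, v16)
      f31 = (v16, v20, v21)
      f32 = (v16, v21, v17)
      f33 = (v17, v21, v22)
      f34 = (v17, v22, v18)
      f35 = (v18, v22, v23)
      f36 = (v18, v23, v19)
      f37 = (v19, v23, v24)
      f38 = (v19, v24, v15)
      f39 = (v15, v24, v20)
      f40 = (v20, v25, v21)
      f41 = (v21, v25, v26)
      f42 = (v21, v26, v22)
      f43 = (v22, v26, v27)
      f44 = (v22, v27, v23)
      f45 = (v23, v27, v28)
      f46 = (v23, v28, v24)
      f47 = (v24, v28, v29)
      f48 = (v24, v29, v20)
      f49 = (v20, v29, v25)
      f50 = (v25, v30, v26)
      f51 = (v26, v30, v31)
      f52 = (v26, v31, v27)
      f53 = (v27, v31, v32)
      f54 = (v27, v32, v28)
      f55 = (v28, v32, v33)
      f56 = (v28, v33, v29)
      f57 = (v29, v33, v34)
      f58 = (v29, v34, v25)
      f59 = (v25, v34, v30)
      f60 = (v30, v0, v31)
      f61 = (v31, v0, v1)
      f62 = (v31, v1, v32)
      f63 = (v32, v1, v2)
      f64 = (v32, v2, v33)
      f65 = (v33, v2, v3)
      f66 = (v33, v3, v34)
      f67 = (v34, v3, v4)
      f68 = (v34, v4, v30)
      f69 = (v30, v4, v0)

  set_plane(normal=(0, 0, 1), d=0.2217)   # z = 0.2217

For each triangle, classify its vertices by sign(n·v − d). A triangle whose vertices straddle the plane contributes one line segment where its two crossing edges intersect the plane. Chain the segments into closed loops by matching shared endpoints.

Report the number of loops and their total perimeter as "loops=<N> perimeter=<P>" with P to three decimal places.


loops=2 perimeter=26.104

Straddling triangles (28 of 70):
  (v0,v5,v1) [--+] → (1.97338, 1.36123, 0.2217)–(2.62894, 0, 0.2217)  len=1.5109
  (v1,v5,v6) [+-+] → (1.97338, 1.36123, 0.2217)–(1.63908, 2.05539, 0.2217)  len=0.7705
  (v2,v7,v3) [++-] → (1.1632, 1.049, 0.2217)–(1.6684, 0, 0.2217)  len=1.1643
  (v3,v7,v8) [-+-] → (1.1632, 1.049, 0.2217)–(1.0402, 1.3044, 0.2217)  len=0.2835
  (v5,v10,v6) [--+] → (0.166147, 2.39157, 0.2217)–(1.63908, 2.05539, 0.2217)  len=1.5108
  (v6,v10,v11) [+-+] → (0.166147, 2.39157, 0.2217)–(-0.584972, 2.563, 0.2217)  len=0.7704
  (v7,v12,v8) [++-] → (-0.0949264, 1.56351, 0.2217)–(1.0402, 1.3044, 0.2217)  len=1.1643
  (v8,v12,v13) [-+-] → (-0.0949264, 1.56351, 0.2217)–(-0.3713, 1.6266, 0.2217)  len=0.2835
  (v10,v15,v11) [--+] → (-1.76623, 1.621, 0.2217)–(-0.584972, 2.563, 0.2217)  len=1.5109
  (v11,v15,v16) [+-+] → (-1.76623, 1.621, 0.2217)–(-2.36858, 1.14065, 0.2217)  len=0.7704
  (v12,v17,v13) [++-] → (-1.28157, 0.90065, 0.2217)–(-0.3713, 1.6266, 0.2217)  len=1.1643
  (v13,v17,v18) [-+-] → (-1.28157, 0.90065, 0.2217)–(-1.5032, 0.7239, 0.2217)  len=0.2835
  (v15,v20,v16) [--+] → (-2.36858, -0.370168, 0.2217)–(-2.36858, 1.14065, 0.2217)  len=1.5108
  (v16,v20,v21) [+-+] → (-2.36858, -0.370168, 0.2217)–(-2.36858, -1.14065, 0.2217)  len=0.7705
  (v17,v22,v18) [++-] → (-1.5032, -0.440419, 0.2217)–(-1.5032, 0.7239, 0.2217)  len=1.1643
  (v18,v22,v23) [-+-] → (-1.5032, -0.440419, 0.2217)–(-1.5032, -0.7239, 0.2217)  len=0.2835
  (v20,v25,v21) [--+] → (-1.18732, -2.08265, 0.2217)–(-2.36858, -1.14065, 0.2217)  len=1.5109
  (v21,v25,v26) [+-+] → (-1.18732, -2.08265, 0.2217)–(-0.584972, -2.563, 0.2217)  len=0.7704
  (v22,v27,v23) [++-] → (-0.592928, -1.44985, 0.2217)–(-1.5032, -0.7239, 0.2217)  len=1.1643
  (v23,v27,v28) [-+-] → (-0.592928, -1.44985, 0.2217)–(-0.3713, -1.6266, 0.2217)  len=0.2835
  (v25,v30,v26) [--+] → (0.887964, -2.22683, 0.2217)–(-0.584972, -2.563, 0.2217)  len=1.5108
  (v26,v30,v31) [+-+] → (0.887964, -2.22683, 0.2217)–(1.63908, -2.05539, 0.2217)  len=0.7704
  (v27,v32,v28) [++-] → (0.763826, -1.36749, 0.2217)–(-0.3713, -1.6266, 0.2217)  len=1.1643
  (v28,v32,v33) [-+-] → (0.763826, -1.36749, 0.2217)–(1.0402, -1.3044, 0.2217)  len=0.2835
  (v30,v0,v31) [--+] → (2.29464, -0.694161, 0.2217)–(1.63908, -2.05539, 0.2217)  len=1.5109
  (v31,v0,v1) [+-+] → (2.29464, -0.694161, 0.2217)–(2.62894, 0, 0.2217)  len=0.7705
  (v32,v2,v33) [++-] → (1.5454, -0.255403, 0.2217)–(1.0402, -1.3044, 0.2217)  len=1.1643
  (v33,v2,v3) [-+-] → (1.5454, -0.255403, 0.2217)–(1.6684, 0, 0.2217)  len=0.2835

Chained into 2 loop(s):
  loop 1: 14 segments, perimeter = 15.9691
  loop 2: 14 segments, perimeter = 10.1346
Total perimeter = 26.104


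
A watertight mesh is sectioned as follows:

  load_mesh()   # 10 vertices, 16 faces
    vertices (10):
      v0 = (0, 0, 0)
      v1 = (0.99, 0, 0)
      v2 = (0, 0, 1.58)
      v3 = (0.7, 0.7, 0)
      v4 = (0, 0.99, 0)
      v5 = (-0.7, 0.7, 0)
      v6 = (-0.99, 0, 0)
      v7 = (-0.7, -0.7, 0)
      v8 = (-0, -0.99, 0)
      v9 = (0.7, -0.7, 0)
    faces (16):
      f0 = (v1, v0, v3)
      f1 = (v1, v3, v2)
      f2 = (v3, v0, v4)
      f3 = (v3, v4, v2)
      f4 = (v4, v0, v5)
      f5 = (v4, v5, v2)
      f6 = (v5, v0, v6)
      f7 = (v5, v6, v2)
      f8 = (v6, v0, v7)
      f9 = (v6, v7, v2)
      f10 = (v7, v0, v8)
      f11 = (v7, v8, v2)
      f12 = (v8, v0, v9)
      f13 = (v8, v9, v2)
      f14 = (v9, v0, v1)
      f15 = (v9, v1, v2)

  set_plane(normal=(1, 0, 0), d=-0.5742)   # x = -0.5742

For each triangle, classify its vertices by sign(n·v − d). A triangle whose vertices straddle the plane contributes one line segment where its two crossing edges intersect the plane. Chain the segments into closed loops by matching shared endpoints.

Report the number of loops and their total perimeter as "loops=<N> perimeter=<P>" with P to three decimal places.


loops=1 perimeter=3.551

Straddling triangles (8 of 16):
  (v4,v0,v5) [++-] → (-0.5742, 0.5742, 0)–(-0.5742, 0.752117, 0)  len=0.1779
  (v4,v5,v2) [+-+] → (-0.5742, 0.752117, 0)–(-0.5742, 0.5742, 0.283949)  len=0.3351
  (v5,v0,v6) [-+-] → (-0.5742, 0.5742, 0)–(-0.5742, 0, 0)  len=0.5742
  (v5,v6,v2) [--+] → (-0.5742, 0, 0.6636)–(-0.5742, 0.5742, 0.283949)  len=0.6884
  (v6,v0,v7) [-+-] → (-0.5742, 0, 0)–(-0.5742, -0.5742, 0)  len=0.5742
  (v6,v7,v2) [--+] → (-0.5742, -0.5742, 0.283949)–(-0.5742, 0, 0.6636)  len=0.6884
  (v7,v0,v8) [-++] → (-0.5742, -0.5742, 0)–(-0.5742, -0.752117, 0)  len=0.1779
  (v7,v8,v2) [-++] → (-0.5742, -0.752117, 0)–(-0.5742, -0.5742, 0.283949)  len=0.3351

Chained into 1 loop(s):
  loop 1: 8 segments, perimeter = 3.5511
Total perimeter = 3.551


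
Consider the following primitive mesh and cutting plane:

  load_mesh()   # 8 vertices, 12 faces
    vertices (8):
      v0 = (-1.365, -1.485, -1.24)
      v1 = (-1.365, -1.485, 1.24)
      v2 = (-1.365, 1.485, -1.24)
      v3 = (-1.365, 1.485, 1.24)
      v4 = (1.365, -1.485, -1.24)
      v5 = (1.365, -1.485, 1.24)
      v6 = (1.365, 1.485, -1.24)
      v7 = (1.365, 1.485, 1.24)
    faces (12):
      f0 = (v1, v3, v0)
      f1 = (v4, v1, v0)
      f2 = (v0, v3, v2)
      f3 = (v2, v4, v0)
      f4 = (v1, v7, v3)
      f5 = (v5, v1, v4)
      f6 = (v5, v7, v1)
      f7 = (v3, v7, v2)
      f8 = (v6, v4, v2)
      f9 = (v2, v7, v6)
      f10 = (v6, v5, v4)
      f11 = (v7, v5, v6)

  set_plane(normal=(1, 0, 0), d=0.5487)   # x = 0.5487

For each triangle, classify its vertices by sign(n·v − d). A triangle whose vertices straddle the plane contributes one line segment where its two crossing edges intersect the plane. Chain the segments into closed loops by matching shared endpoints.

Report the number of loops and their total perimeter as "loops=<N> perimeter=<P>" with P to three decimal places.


Straddling triangles (8 of 12):
  (v4,v1,v0) [+--] → (0.5487, -1.485, -0.498453)–(0.5487, -1.485, -1.24)  len=0.7415
  (v2,v4,v0) [-+-] → (0.5487, -0.596937, -1.24)–(0.5487, -1.485, -1.24)  len=0.8881
  (v1,v7,v3) [-+-] → (0.5487, 0.596937, 1.24)–(0.5487, 1.485, 1.24)  len=0.8881
  (v5,v1,v4) [+-+] → (0.5487, -1.485, 1.24)–(0.5487, -1.485, -0.498453)  len=1.7385
  (v5,v7,v1) [++-] → (0.5487, 0.596937, 1.24)–(0.5487, -1.485, 1.24)  len=2.0819
  (v3,v7,v2) [-+-] → (0.5487, 1.485, 1.24)–(0.5487, 1.485, 0.498453)  len=0.7415
  (v6,v4,v2) [++-] → (0.5487, -0.596937, -1.24)–(0.5487, 1.485, -1.24)  len=2.0819
  (v2,v7,v6) [-++] → (0.5487, 1.485, 0.498453)–(0.5487, 1.485, -1.24)  len=1.7385

Chained into 1 loop(s):
  loop 1: 8 segments, perimeter = 10.9000
Total perimeter = 10.900

loops=1 perimeter=10.900


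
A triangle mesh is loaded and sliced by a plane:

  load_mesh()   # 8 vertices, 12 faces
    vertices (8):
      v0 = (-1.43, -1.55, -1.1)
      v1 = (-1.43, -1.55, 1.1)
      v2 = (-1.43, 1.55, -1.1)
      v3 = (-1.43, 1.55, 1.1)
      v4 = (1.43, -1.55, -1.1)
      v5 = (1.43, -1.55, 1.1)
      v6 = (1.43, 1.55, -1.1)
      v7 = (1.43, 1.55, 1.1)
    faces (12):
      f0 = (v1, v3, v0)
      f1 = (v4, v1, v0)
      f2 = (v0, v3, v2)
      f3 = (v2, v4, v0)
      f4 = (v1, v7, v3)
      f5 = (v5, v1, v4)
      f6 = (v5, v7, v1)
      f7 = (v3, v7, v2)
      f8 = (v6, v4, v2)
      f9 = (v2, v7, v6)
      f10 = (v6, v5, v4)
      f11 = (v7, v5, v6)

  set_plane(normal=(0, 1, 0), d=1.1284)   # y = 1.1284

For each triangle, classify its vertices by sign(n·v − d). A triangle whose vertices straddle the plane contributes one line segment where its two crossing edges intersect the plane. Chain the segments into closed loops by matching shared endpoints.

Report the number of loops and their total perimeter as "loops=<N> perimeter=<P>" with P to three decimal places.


loops=1 perimeter=10.120

Straddling triangles (8 of 12):
  (v1,v3,v0) [-+-] → (-1.43, 1.1284, 1.1)–(-1.43, 1.1284, 0.8008)  len=0.2992
  (v0,v3,v2) [-++] → (-1.43, 1.1284, 0.8008)–(-1.43, 1.1284, -1.1)  len=1.9008
  (v2,v4,v0) [+--] → (-1.04104, 1.1284, -1.1)–(-1.43, 1.1284, -1.1)  len=0.3890
  (v1,v7,v3) [-++] → (1.04104, 1.1284, 1.1)–(-1.43, 1.1284, 1.1)  len=2.4710
  (v5,v7,v1) [-+-] → (1.43, 1.1284, 1.1)–(1.04104, 1.1284, 1.1)  len=0.3890
  (v6,v4,v2) [+-+] → (1.43, 1.1284, -1.1)–(-1.04104, 1.1284, -1.1)  len=2.4710
  (v6,v5,v4) [+--] → (1.43, 1.1284, -0.8008)–(1.43, 1.1284, -1.1)  len=0.2992
  (v7,v5,v6) [+-+] → (1.43, 1.1284, 1.1)–(1.43, 1.1284, -0.8008)  len=1.9008

Chained into 1 loop(s):
  loop 1: 8 segments, perimeter = 10.1200
Total perimeter = 10.120


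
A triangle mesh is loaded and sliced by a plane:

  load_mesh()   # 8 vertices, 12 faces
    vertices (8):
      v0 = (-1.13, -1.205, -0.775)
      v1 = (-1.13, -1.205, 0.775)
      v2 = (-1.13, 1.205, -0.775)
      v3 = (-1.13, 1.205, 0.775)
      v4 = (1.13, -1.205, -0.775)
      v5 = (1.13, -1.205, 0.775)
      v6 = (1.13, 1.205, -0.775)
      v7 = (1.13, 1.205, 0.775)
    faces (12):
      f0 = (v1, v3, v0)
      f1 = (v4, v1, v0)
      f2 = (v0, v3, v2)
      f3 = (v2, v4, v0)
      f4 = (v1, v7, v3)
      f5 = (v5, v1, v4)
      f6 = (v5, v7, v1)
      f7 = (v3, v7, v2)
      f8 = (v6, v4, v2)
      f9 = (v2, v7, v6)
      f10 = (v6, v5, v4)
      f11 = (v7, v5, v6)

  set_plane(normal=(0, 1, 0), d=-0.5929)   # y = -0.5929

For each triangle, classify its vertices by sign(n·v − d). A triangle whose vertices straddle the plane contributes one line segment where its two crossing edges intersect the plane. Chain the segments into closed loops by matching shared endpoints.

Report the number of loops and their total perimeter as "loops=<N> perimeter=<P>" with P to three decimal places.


loops=1 perimeter=7.620

Straddling triangles (8 of 12):
  (v1,v3,v0) [-+-] → (-1.13, -0.5929, 0.775)–(-1.13, -0.5929, -0.381326)  len=1.1563
  (v0,v3,v2) [-++] → (-1.13, -0.5929, -0.381326)–(-1.13, -0.5929, -0.775)  len=0.3937
  (v2,v4,v0) [+--] → (0.555998, -0.5929, -0.775)–(-1.13, -0.5929, -0.775)  len=1.6860
  (v1,v7,v3) [-++] → (-0.555998, -0.5929, 0.775)–(-1.13, -0.5929, 0.775)  len=0.5740
  (v5,v7,v1) [-+-] → (1.13, -0.5929, 0.775)–(-0.555998, -0.5929, 0.775)  len=1.6860
  (v6,v4,v2) [+-+] → (1.13, -0.5929, -0.775)–(0.555998, -0.5929, -0.775)  len=0.5740
  (v6,v5,v4) [+--] → (1.13, -0.5929, 0.381326)–(1.13, -0.5929, -0.775)  len=1.1563
  (v7,v5,v6) [+-+] → (1.13, -0.5929, 0.775)–(1.13, -0.5929, 0.381326)  len=0.3937

Chained into 1 loop(s):
  loop 1: 8 segments, perimeter = 7.6200
Total perimeter = 7.620


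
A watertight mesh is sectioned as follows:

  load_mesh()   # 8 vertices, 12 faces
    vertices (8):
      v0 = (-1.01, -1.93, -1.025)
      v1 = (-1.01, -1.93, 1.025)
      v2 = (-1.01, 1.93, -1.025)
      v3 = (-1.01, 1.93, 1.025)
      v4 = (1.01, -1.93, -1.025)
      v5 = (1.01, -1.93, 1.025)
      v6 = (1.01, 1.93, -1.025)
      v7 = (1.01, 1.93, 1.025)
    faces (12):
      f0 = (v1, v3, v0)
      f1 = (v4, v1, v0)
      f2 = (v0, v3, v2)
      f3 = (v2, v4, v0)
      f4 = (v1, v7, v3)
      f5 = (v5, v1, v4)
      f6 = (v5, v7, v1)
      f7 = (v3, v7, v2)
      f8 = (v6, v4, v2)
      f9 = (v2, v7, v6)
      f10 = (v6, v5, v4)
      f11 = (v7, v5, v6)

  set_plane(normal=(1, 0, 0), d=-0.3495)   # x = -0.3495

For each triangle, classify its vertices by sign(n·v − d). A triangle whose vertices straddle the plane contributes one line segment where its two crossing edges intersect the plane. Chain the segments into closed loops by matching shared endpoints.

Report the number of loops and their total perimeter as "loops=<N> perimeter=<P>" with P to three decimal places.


loops=1 perimeter=11.820

Straddling triangles (8 of 12):
  (v4,v1,v0) [+--] → (-0.3495, -1.93, 0.354691)–(-0.3495, -1.93, -1.025)  len=1.3797
  (v2,v4,v0) [-+-] → (-0.3495, 0.667856, -1.025)–(-0.3495, -1.93, -1.025)  len=2.5979
  (v1,v7,v3) [-+-] → (-0.3495, -0.667856, 1.025)–(-0.3495, 1.93, 1.025)  len=2.5979
  (v5,v1,v4) [+-+] → (-0.3495, -1.93, 1.025)–(-0.3495, -1.93, 0.354691)  len=0.6703
  (v5,v7,v1) [++-] → (-0.3495, -0.667856, 1.025)–(-0.3495, -1.93, 1.025)  len=1.2621
  (v3,v7,v2) [-+-] → (-0.3495, 1.93, 1.025)–(-0.3495, 1.93, -0.354691)  len=1.3797
  (v6,v4,v2) [++-] → (-0.3495, 0.667856, -1.025)–(-0.3495, 1.93, -1.025)  len=1.2621
  (v2,v7,v6) [-++] → (-0.3495, 1.93, -0.354691)–(-0.3495, 1.93, -1.025)  len=0.6703

Chained into 1 loop(s):
  loop 1: 8 segments, perimeter = 11.8200
Total perimeter = 11.820


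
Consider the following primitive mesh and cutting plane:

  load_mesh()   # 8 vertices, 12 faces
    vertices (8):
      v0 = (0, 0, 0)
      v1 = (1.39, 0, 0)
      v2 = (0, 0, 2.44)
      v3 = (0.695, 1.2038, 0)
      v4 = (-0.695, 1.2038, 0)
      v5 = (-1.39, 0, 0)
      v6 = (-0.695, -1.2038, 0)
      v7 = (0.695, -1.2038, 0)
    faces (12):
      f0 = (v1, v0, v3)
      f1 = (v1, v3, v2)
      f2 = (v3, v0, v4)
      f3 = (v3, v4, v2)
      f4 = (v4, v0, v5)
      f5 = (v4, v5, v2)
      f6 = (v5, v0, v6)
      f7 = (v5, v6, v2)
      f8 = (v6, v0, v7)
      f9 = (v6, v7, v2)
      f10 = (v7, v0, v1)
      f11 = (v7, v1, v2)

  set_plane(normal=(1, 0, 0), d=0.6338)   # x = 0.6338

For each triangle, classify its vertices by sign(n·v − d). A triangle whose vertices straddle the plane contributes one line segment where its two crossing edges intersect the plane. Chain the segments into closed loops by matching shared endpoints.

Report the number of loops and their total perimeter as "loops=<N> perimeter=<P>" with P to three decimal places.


Straddling triangles (8 of 12):
  (v1,v0,v3) [+-+] → (0.6338, 0, 0)–(0.6338, 1.0978, 0)  len=1.0978
  (v1,v3,v2) [++-] → (0.6338, 1.0978, 0.21486)–(0.6338, 0, 1.32743)  len=1.5630
  (v3,v0,v4) [+--] → (0.6338, 1.0978, 0)–(0.6338, 1.2038, 0)  len=0.1060
  (v3,v4,v2) [+--] → (0.6338, 1.2038, 0)–(0.6338, 1.0978, 0.21486)  len=0.2396
  (v6,v0,v7) [--+] → (0.6338, -1.0978, 0)–(0.6338, -1.2038, 0)  len=0.1060
  (v6,v7,v2) [-+-] → (0.6338, -1.2038, 0)–(0.6338, -1.0978, 0.21486)  len=0.2396
  (v7,v0,v1) [+-+] → (0.6338, -1.0978, 0)–(0.6338, 0, 0)  len=1.0978
  (v7,v1,v2) [++-] → (0.6338, 0, 1.32743)–(0.6338, -1.0978, 0.21486)  len=1.5630

Chained into 1 loop(s):
  loop 1: 8 segments, perimeter = 6.0128
Total perimeter = 6.013

loops=1 perimeter=6.013


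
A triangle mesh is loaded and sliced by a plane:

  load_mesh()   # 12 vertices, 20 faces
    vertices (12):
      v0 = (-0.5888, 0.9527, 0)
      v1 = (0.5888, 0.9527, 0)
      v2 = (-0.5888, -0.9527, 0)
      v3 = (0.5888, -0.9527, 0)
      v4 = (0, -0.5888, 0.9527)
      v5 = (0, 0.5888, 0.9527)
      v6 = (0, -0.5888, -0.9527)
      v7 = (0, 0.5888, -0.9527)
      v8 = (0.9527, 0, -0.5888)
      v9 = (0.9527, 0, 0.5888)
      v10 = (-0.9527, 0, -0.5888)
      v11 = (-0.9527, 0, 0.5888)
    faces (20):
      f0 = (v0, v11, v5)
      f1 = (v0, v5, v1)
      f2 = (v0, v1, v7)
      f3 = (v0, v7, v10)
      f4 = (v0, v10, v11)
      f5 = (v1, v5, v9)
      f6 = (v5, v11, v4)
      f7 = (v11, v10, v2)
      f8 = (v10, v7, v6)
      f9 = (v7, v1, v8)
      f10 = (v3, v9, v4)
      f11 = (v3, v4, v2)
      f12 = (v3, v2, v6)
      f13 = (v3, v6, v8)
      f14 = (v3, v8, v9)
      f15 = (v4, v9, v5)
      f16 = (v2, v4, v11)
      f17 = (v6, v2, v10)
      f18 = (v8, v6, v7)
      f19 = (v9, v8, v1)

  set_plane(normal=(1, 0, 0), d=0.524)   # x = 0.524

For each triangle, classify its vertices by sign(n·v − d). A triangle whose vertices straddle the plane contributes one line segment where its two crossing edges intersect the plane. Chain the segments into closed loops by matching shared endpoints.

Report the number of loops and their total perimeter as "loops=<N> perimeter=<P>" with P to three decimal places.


loops=1 perimeter=5.173

Straddling triangles (10 of 20):
  (v0,v5,v1) [--+] → (0.524, 0.912651, 0.104849)–(0.524, 0.9527, 0)  len=0.1122
  (v0,v1,v7) [-+-] → (0.524, 0.9527, 0)–(0.524, 0.912651, -0.104849)  len=0.1122
  (v1,v5,v9) [+-+] → (0.524, 0.912651, 0.104849)–(0.524, 0.264951, 0.752549)  len=0.9160
  (v7,v1,v8) [-++] → (0.524, 0.912651, -0.104849)–(0.524, 0.264951, -0.752549)  len=0.9160
  (v3,v9,v4) [++-] → (0.524, -0.264951, 0.752549)–(0.524, -0.912651, 0.104849)  len=0.9160
  (v3,v4,v2) [+--] → (0.524, -0.912651, 0.104849)–(0.524, -0.9527, 0)  len=0.1122
  (v3,v2,v6) [+--] → (0.524, -0.9527, 0)–(0.524, -0.912651, -0.104849)  len=0.1122
  (v3,v6,v8) [+-+] → (0.524, -0.912651, -0.104849)–(0.524, -0.264951, -0.752549)  len=0.9160
  (v4,v9,v5) [-+-] → (0.524, -0.264951, 0.752549)–(0.524, 0.264951, 0.752549)  len=0.5299
  (v8,v6,v7) [+--] → (0.524, -0.264951, -0.752549)–(0.524, 0.264951, -0.752549)  len=0.5299

Chained into 1 loop(s):
  loop 1: 10 segments, perimeter = 5.1727
Total perimeter = 5.173


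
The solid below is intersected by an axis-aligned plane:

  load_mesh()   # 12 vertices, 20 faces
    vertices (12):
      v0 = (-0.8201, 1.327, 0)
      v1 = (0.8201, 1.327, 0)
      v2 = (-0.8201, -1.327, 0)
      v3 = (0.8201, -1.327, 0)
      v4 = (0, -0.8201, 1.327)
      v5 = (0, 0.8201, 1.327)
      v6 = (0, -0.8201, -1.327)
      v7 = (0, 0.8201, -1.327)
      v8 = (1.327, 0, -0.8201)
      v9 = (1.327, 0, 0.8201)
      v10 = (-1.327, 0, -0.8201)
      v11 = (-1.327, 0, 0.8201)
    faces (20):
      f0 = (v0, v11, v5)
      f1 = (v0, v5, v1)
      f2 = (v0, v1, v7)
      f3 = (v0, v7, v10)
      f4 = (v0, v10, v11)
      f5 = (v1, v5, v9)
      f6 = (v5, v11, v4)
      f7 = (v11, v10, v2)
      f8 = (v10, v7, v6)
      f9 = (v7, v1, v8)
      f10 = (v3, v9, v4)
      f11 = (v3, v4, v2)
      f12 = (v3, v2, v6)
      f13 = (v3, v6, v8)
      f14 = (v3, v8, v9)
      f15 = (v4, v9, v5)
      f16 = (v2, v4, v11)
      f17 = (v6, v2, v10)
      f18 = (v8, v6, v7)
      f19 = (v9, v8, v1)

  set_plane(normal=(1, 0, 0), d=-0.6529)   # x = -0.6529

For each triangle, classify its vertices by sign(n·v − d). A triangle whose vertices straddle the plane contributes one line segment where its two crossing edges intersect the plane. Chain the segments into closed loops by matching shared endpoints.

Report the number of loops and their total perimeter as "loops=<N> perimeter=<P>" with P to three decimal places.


loops=1 perimeter=7.390

Straddling triangles (10 of 20):
  (v0,v11,v5) [--+] → (-0.6529, 0.416601, 1.0776)–(-0.6529, 1.22365, 0.270546)  len=1.1413
  (v0,v5,v1) [-++] → (-0.6529, 1.22365, 0.270546)–(-0.6529, 1.327, 0)  len=0.2896
  (v0,v1,v7) [-++] → (-0.6529, 1.327, 0)–(-0.6529, 1.22365, -0.270546)  len=0.2896
  (v0,v7,v10) [-+-] → (-0.6529, 1.22365, -0.270546)–(-0.6529, 0.416601, -1.0776)  len=1.1413
  (v5,v11,v4) [+-+] → (-0.6529, 0.416601, 1.0776)–(-0.6529, -0.416601, 1.0776)  len=0.8332
  (v10,v7,v6) [-++] → (-0.6529, 0.416601, -1.0776)–(-0.6529, -0.416601, -1.0776)  len=0.8332
  (v3,v4,v2) [++-] → (-0.6529, -1.22365, 0.270546)–(-0.6529, -1.327, 0)  len=0.2896
  (v3,v2,v6) [+-+] → (-0.6529, -1.327, 0)–(-0.6529, -1.22365, -0.270546)  len=0.2896
  (v2,v4,v11) [-+-] → (-0.6529, -1.22365, 0.270546)–(-0.6529, -0.416601, 1.0776)  len=1.1413
  (v6,v2,v10) [+--] → (-0.6529, -1.22365, -0.270546)–(-0.6529, -0.416601, -1.0776)  len=1.1413

Chained into 1 loop(s):
  loop 1: 10 segments, perimeter = 7.3902
Total perimeter = 7.390
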